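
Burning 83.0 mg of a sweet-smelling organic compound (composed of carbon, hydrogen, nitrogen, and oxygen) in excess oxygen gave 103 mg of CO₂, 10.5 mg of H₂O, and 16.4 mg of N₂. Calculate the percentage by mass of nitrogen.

19.8%

mol C = 0.103 g CO₂ ÷ 44.009 g/mol = 0.002340 mol
mol H = 2 × 0.0105 g H₂O ÷ 18.015 g/mol = 0.001166 mol
mol N = 2 × 0.0164 g N₂ ÷ 28.014 g/mol = 0.001171 mol
mass O = 0.0830 − (0.02811 + 0.001175 + 0.01640) = 0.03731 g → mol O = 0.03731 ÷ 15.999 = 0.002332 mol
mass % N = 0.01640 g ÷ 0.0830 g × 100%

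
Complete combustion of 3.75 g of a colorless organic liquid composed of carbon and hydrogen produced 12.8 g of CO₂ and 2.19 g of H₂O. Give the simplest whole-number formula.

mol C = 12.8 g CO₂ ÷ 44.009 g/mol = 0.2908 mol
mol H = 2 × 2.19 g H₂O ÷ 18.015 g/mol = 0.2431 mol
Divide by the smallest (0.2431 mol): C 1.196, H 1.000
Multiplying each by 5 gives whole numbers: C 5.98, H 5.00

C6H5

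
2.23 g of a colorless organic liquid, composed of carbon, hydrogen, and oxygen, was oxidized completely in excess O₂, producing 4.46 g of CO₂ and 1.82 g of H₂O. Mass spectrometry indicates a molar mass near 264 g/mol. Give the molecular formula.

mol C = 4.46 g CO₂ ÷ 44.009 g/mol = 0.1013 mol
mol H = 2 × 1.82 g H₂O ÷ 18.015 g/mol = 0.2021 mol
mass O = 2.23 − (1.217 + 0.2037) = 0.8091 g → mol O = 0.8091 ÷ 15.999 = 0.05057 mol
Divide by the smallest (0.05057 mol): C 2.004, H 3.995, O 1.000
Empirical formula: C2H4O
Empirical-formula mass = 44.05 g/mol; 264 ÷ 44.05 ≈ 6, so the molecular formula is C12H24O6.

C12H24O6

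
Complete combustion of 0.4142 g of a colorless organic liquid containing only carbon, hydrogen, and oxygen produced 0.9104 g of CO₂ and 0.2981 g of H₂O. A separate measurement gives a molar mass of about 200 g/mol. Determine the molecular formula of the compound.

mol C = 0.9104 g CO₂ ÷ 44.009 g/mol = 0.020687 mol
mol H = 2 × 0.2981 g H₂O ÷ 18.015 g/mol = 0.033095 mol
mass O = 0.4142 − (0.24847 + 0.033359) = 0.13237 g → mol O = 0.13237 ÷ 15.999 = 0.0082738 mol
Divide by the smallest (0.0082738 mol): C 2.500, H 4.000, O 1.000
Multiplying each by 2 gives whole numbers: C 5.00, H 8.00, O 2.00
Empirical formula: C5H8O2
Empirical-formula mass = 100.12 g/mol; 200 ÷ 100.12 ≈ 2, so the molecular formula is C10H16O4.

C10H16O4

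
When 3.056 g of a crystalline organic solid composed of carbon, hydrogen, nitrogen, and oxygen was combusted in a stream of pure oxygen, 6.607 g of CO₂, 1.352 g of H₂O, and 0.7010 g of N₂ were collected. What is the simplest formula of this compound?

mol C = 6.607 g CO₂ ÷ 44.009 g/mol = 0.15013 mol
mol H = 2 × 1.352 g H₂O ÷ 18.015 g/mol = 0.15010 mol
mol N = 2 × 0.7010 g N₂ ÷ 28.014 g/mol = 0.050046 mol
mass O = 3.056 − (1.8032 + 0.15130 + 0.70100) = 0.40051 g → mol O = 0.40051 ÷ 15.999 = 0.025033 mol
Divide by the smallest (0.025033 mol): C 5.997, H 5.996, N 1.999, O 1.000

C6H6N2O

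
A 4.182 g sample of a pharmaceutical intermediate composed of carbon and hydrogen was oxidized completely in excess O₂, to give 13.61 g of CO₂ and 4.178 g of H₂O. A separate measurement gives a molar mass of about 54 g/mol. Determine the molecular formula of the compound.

C4H6

mol C = 13.61 g CO₂ ÷ 44.009 g/mol = 0.30925 mol
mol H = 2 × 4.178 g H₂O ÷ 18.015 g/mol = 0.46384 mol
Divide by the smallest (0.30925 mol): C 1.000, H 1.500
Multiplying each by 2 gives whole numbers: C 2.00, H 3.00
Empirical formula: C2H3
Empirical-formula mass = 27.05 g/mol; 54 ÷ 27.05 ≈ 2, so the molecular formula is C4H6.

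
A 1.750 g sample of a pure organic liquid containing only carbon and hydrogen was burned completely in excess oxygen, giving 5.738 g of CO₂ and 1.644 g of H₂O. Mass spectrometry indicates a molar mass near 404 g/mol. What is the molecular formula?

mol C = 5.738 g CO₂ ÷ 44.009 g/mol = 0.13038 mol
mol H = 2 × 1.644 g H₂O ÷ 18.015 g/mol = 0.18251 mol
Divide by the smallest (0.13038 mol): C 1.000, H 1.400
Multiplying each by 5 gives whole numbers: C 5.00, H 7.00
Empirical formula: C5H7
Empirical-formula mass = 67.11 g/mol; 404 ÷ 67.11 ≈ 6, so the molecular formula is C30H42.

C30H42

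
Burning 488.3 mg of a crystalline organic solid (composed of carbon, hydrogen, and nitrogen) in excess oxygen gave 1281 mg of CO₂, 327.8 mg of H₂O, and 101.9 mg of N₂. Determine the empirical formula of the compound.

mol C = 1.281 g CO₂ ÷ 44.009 g/mol = 0.029108 mol
mol H = 2 × 0.3278 g H₂O ÷ 18.015 g/mol = 0.036392 mol
mol N = 2 × 0.1019 g N₂ ÷ 28.014 g/mol = 0.0072749 mol
Divide by the smallest (0.0072749 mol): C 4.001, H 5.002, N 1.000

C4H5N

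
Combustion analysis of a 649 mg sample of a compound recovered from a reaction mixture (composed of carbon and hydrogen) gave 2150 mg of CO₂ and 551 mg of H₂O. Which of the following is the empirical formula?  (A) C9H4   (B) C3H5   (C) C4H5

(C) C4H5

mol C = 2.15 g CO₂ ÷ 44.009 g/mol = 0.04885 mol
mol H = 2 × 0.551 g H₂O ÷ 18.015 g/mol = 0.06117 mol
Divide by the smallest (0.04885 mol): C 1.000, H 1.252
Multiplying each by 4 gives whole numbers: C 4.00, H 5.01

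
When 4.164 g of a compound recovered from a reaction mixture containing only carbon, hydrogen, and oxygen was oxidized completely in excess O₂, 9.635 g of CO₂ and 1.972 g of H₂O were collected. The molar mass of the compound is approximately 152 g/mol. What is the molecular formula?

C8H8O3

mol C = 9.635 g CO₂ ÷ 44.009 g/mol = 0.21893 mol
mol H = 2 × 1.972 g H₂O ÷ 18.015 g/mol = 0.21893 mol
mass O = 4.164 − (2.6296 + 0.22068) = 1.3137 g → mol O = 1.3137 ÷ 15.999 = 0.082113 mol
Divide by the smallest (0.082113 mol): C 2.666, H 2.666, O 1.000
Multiplying each by 3 gives whole numbers: C 8.00, H 8.00, O 3.00
Empirical formula: C8H8O3
Empirical-formula mass = 152.15 g/mol; 152 ÷ 152.15 ≈ 1, so the molecular formula is C8H8O3.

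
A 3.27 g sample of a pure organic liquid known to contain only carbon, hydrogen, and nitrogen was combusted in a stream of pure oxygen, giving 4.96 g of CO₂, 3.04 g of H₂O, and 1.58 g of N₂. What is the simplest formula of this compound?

CH3N

mol C = 4.96 g CO₂ ÷ 44.009 g/mol = 0.1127 mol
mol H = 2 × 3.04 g H₂O ÷ 18.015 g/mol = 0.3375 mol
mol N = 2 × 1.58 g N₂ ÷ 28.014 g/mol = 0.1128 mol
Divide by the smallest (0.1127 mol): C 1.000, H 2.995, N 1.001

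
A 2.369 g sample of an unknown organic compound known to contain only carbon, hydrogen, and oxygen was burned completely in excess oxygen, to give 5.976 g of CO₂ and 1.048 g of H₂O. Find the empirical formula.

C7H6O2

mol C = 5.976 g CO₂ ÷ 44.009 g/mol = 0.13579 mol
mol H = 2 × 1.048 g H₂O ÷ 18.015 g/mol = 0.11635 mol
mass O = 2.369 − (1.6310 + 0.11728) = 0.62074 g → mol O = 0.62074 ÷ 15.999 = 0.038799 mol
Divide by the smallest (0.038799 mol): C 3.500, H 2.999, O 1.000
Multiplying each by 2 gives whole numbers: C 7.00, H 6.00, O 2.00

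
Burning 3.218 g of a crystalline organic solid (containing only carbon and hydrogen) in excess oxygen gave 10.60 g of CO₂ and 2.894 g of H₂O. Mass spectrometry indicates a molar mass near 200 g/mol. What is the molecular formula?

C15H20

mol C = 10.60 g CO₂ ÷ 44.009 g/mol = 0.24086 mol
mol H = 2 × 2.894 g H₂O ÷ 18.015 g/mol = 0.32129 mol
Divide by the smallest (0.24086 mol): C 1.000, H 1.334
Multiplying each by 3 gives whole numbers: C 3.00, H 4.00
Empirical formula: C3H4
Empirical-formula mass = 40.06 g/mol; 200 ÷ 40.06 ≈ 5, so the molecular formula is C15H20.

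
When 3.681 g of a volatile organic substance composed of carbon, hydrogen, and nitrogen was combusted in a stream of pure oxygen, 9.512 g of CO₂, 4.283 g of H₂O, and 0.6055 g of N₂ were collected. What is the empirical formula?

mol C = 9.512 g CO₂ ÷ 44.009 g/mol = 0.21614 mol
mol H = 2 × 4.283 g H₂O ÷ 18.015 g/mol = 0.47549 mol
mol N = 2 × 0.6055 g N₂ ÷ 28.014 g/mol = 0.043228 mol
Divide by the smallest (0.043228 mol): C 5.000, H 11.000, N 1.000

C5H11N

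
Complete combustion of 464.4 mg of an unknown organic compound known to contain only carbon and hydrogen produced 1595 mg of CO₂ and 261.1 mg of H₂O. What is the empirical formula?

mol C = 1.595 g CO₂ ÷ 44.009 g/mol = 0.036243 mol
mol H = 2 × 0.2611 g H₂O ÷ 18.015 g/mol = 0.028987 mol
Divide by the smallest (0.028987 mol): C 1.250, H 1.000
Multiplying each by 4 gives whole numbers: C 5.00, H 4.00

C5H4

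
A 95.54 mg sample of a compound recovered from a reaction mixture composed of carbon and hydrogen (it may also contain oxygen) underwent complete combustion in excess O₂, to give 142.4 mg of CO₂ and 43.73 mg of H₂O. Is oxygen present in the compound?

mol C = 0.1424 g CO₂ ÷ 44.009 g/mol = 0.0032357 mol
mol H = 2 × 0.04373 g H₂O ÷ 18.015 g/mol = 0.0048548 mol
C and H account for only 0.043758 g of the 0.09554 g sample; the remaining 0.051782 g must be oxygen.

yes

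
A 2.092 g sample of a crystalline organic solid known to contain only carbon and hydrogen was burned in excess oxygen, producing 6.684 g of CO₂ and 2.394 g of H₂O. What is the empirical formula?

C4H7

mol C = 6.684 g CO₂ ÷ 44.009 g/mol = 0.15188 mol
mol H = 2 × 2.394 g H₂O ÷ 18.015 g/mol = 0.26578 mol
Divide by the smallest (0.15188 mol): C 1.000, H 1.750
Multiplying each by 4 gives whole numbers: C 4.00, H 7.00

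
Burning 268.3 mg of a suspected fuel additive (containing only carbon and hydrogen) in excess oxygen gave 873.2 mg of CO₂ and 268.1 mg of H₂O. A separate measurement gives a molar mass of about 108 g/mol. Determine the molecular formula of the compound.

mol C = 0.8732 g CO₂ ÷ 44.009 g/mol = 0.019841 mol
mol H = 2 × 0.2681 g H₂O ÷ 18.015 g/mol = 0.029764 mol
Divide by the smallest (0.019841 mol): C 1.000, H 1.500
Multiplying each by 2 gives whole numbers: C 2.00, H 3.00
Empirical formula: C2H3
Empirical-formula mass = 27.05 g/mol; 108 ÷ 27.05 ≈ 4, so the molecular formula is C8H12.

C8H12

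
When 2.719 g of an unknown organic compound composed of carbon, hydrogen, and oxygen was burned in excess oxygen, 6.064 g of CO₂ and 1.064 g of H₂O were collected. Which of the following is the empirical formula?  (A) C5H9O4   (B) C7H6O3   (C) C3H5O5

mol C = 6.064 g CO₂ ÷ 44.009 g/mol = 0.13779 mol
mol H = 2 × 1.064 g H₂O ÷ 18.015 g/mol = 0.11812 mol
mass O = 2.719 − (1.6550 + 0.11907) = 0.94494 g → mol O = 0.94494 ÷ 15.999 = 0.059062 mol
Divide by the smallest (0.059062 mol): C 2.333, H 2.000, O 1.000
Multiplying each by 3 gives whole numbers: C 7.00, H 6.00, O 3.00

(B) C7H6O3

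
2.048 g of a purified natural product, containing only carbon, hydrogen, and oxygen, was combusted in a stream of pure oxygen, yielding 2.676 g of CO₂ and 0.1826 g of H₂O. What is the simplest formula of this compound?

C3HO4

mol C = 2.676 g CO₂ ÷ 44.009 g/mol = 0.060806 mol
mol H = 2 × 0.1826 g H₂O ÷ 18.015 g/mol = 0.020272 mol
mass O = 2.048 − (0.73034 + 0.020434) = 1.2972 g → mol O = 1.2972 ÷ 15.999 = 0.081082 mol
Divide by the smallest (0.020272 mol): C 2.999, H 1.000, O 4.000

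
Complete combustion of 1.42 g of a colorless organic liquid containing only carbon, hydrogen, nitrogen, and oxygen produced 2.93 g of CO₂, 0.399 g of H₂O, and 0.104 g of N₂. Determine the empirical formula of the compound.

C9H6NO4

mol C = 2.93 g CO₂ ÷ 44.009 g/mol = 0.06658 mol
mol H = 2 × 0.399 g H₂O ÷ 18.015 g/mol = 0.04430 mol
mol N = 2 × 0.104 g N₂ ÷ 28.014 g/mol = 0.007425 mol
mass O = 1.42 − (0.7997 + 0.04465 + 0.1040) = 0.4717 g → mol O = 0.4717 ÷ 15.999 = 0.02948 mol
Divide by the smallest (0.007425 mol): C 8.967, H 5.966, N 1.000, O 3.971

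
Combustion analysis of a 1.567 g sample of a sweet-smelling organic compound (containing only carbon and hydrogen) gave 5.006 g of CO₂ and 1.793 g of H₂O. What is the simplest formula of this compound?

mol C = 5.006 g CO₂ ÷ 44.009 g/mol = 0.11375 mol
mol H = 2 × 1.793 g H₂O ÷ 18.015 g/mol = 0.19906 mol
Divide by the smallest (0.11375 mol): C 1.000, H 1.750
Multiplying each by 4 gives whole numbers: C 4.00, H 7.00

C4H7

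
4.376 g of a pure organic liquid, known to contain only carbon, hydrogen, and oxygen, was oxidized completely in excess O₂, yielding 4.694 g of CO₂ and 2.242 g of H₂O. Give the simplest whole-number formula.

C3H7O5

mol C = 4.694 g CO₂ ÷ 44.009 g/mol = 0.10666 mol
mol H = 2 × 2.242 g H₂O ÷ 18.015 g/mol = 0.24890 mol
mass O = 4.376 − (1.2811 + 0.25089) = 2.8440 g → mol O = 2.8440 ÷ 15.999 = 0.17776 mol
Divide by the smallest (0.10666 mol): C 1.000, H 2.334, O 1.667
Multiplying each by 3 gives whole numbers: C 3.00, H 7.00, O 5.00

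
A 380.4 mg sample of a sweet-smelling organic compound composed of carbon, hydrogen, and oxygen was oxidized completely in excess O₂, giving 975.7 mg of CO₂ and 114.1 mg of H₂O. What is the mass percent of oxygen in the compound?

mol C = 0.9757 g CO₂ ÷ 44.009 g/mol = 0.022170 mol
mol H = 2 × 0.1141 g H₂O ÷ 18.015 g/mol = 0.012667 mol
mass O = 0.3804 − (0.26629 + 0.012769) = 0.10134 g → mol O = 0.10134 ÷ 15.999 = 0.0063343 mol
mass % O = 0.10134 g ÷ 0.3804 g × 100%

26.64%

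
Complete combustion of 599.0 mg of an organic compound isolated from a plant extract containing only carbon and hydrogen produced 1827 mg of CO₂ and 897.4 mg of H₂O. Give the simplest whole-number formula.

mol C = 1.827 g CO₂ ÷ 44.009 g/mol = 0.041514 mol
mol H = 2 × 0.8974 g H₂O ÷ 18.015 g/mol = 0.099628 mol
Divide by the smallest (0.041514 mol): C 1.000, H 2.400
Multiplying each by 5 gives whole numbers: C 5.00, H 12.00

C5H12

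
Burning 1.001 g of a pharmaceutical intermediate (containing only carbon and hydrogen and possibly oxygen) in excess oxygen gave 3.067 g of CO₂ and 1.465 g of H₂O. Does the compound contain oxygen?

no

mol C = 3.067 g CO₂ ÷ 44.009 g/mol = 0.069690 mol
mol H = 2 × 1.465 g H₂O ÷ 18.015 g/mol = 0.16264 mol
C and H together account for 1.0010 g — essentially the entire 1.001 g sample — so the compound contains no oxygen.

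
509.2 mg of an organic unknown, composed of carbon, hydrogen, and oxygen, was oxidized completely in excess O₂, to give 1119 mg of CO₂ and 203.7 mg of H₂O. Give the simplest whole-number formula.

C9H8O4

mol C = 1.119 g CO₂ ÷ 44.009 g/mol = 0.025427 mol
mol H = 2 × 0.2037 g H₂O ÷ 18.015 g/mol = 0.022614 mol
mass O = 0.5092 − (0.30540 + 0.022795) = 0.18101 g → mol O = 0.18101 ÷ 15.999 = 0.011314 mol
Divide by the smallest (0.011314 mol): C 2.247, H 1.999, O 1.000
Multiplying each by 4 gives whole numbers: C 8.99, H 8.00, O 4.00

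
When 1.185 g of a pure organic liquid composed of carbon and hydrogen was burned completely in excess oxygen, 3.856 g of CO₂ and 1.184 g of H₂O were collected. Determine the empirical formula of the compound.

C2H3

mol C = 3.856 g CO₂ ÷ 44.009 g/mol = 0.087618 mol
mol H = 2 × 1.184 g H₂O ÷ 18.015 g/mol = 0.13145 mol
Divide by the smallest (0.087618 mol): C 1.000, H 1.500
Multiplying each by 2 gives whole numbers: C 2.00, H 3.00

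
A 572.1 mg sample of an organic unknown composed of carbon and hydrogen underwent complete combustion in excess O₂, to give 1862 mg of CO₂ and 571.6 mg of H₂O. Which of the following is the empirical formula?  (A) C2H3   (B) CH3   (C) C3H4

(A) C2H3

mol C = 1.862 g CO₂ ÷ 44.009 g/mol = 0.042310 mol
mol H = 2 × 0.5716 g H₂O ÷ 18.015 g/mol = 0.063458 mol
Divide by the smallest (0.042310 mol): C 1.000, H 1.500
Multiplying each by 2 gives whole numbers: C 2.00, H 3.00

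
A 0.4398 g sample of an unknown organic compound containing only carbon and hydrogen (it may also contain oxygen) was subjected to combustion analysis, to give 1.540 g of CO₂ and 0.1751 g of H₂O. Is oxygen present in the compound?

no

mol C = 1.540 g CO₂ ÷ 44.009 g/mol = 0.034993 mol
mol H = 2 × 0.1751 g H₂O ÷ 18.015 g/mol = 0.019439 mol
C and H together account for 0.43989 g — essentially the entire 0.4398 g sample — so the compound contains no oxygen.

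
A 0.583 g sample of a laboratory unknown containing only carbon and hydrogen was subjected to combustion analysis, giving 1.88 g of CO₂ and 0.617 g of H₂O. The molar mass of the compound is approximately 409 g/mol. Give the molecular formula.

mol C = 1.88 g CO₂ ÷ 44.009 g/mol = 0.04272 mol
mol H = 2 × 0.617 g H₂O ÷ 18.015 g/mol = 0.06850 mol
Divide by the smallest (0.04272 mol): C 1.000, H 1.603
Multiplying each by 5 gives whole numbers: C 5.00, H 8.02
Empirical formula: C5H8
Empirical-formula mass = 68.12 g/mol; 409 ÷ 68.12 ≈ 6, so the molecular formula is C30H48.

C30H48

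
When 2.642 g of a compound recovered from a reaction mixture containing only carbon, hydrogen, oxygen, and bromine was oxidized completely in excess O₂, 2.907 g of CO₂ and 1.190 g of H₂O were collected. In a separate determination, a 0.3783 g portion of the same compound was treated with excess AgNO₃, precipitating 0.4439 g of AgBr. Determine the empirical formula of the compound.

mol C = 2.907 g CO₂ ÷ 44.009 g/mol = 0.066055 mol
mol H = 2 × 1.190 g H₂O ÷ 18.015 g/mol = 0.13211 mol
From the AgBr data: mol Br per gram of compound = (0.4439 ÷ 187.772) ÷ 0.3783 = 0.0062491 mol/g, so in the 2.642 g combustion sample mol Br = 0.016510 mol
mass O = 2.642 − (0.79338 + 0.13317 + 1.3192) = 0.39622 g → mol O = 0.39622 ÷ 15.999 = 0.024765 mol
Divide by the smallest (0.016510 mol): C 4.001, H 8.002, Br 1.000, O 1.500
Multiplying each by 2 gives whole numbers: C 8.00, H 16.00, Br 2.00, O 3.00

C8H16Br2O3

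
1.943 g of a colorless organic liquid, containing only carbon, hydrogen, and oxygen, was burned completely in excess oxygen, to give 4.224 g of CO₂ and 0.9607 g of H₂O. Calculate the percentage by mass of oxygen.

35.13%

mol C = 4.224 g CO₂ ÷ 44.009 g/mol = 0.095980 mol
mol H = 2 × 0.9607 g H₂O ÷ 18.015 g/mol = 0.10666 mol
mass O = 1.943 − (1.1528 + 0.10751) = 0.68267 g → mol O = 0.68267 ÷ 15.999 = 0.042670 mol
mass % O = 0.68267 g ÷ 1.943 g × 100%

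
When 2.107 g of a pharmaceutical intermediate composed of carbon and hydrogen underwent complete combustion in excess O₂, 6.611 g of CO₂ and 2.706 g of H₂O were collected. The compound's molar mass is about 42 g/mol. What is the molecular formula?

mol C = 6.611 g CO₂ ÷ 44.009 g/mol = 0.15022 mol
mol H = 2 × 2.706 g H₂O ÷ 18.015 g/mol = 0.30042 mol
Divide by the smallest (0.15022 mol): C 1.000, H 2.000
Empirical formula: CH2
Empirical-formula mass = 14.03 g/mol; 42 ÷ 14.03 ≈ 3, so the molecular formula is C3H6.

C3H6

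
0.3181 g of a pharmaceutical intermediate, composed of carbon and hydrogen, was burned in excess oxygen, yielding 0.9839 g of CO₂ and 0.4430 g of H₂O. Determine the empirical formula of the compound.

mol C = 0.9839 g CO₂ ÷ 44.009 g/mol = 0.022357 mol
mol H = 2 × 0.4430 g H₂O ÷ 18.015 g/mol = 0.049181 mol
Divide by the smallest (0.022357 mol): C 1.000, H 2.200
Multiplying each by 5 gives whole numbers: C 5.00, H 11.00

C5H11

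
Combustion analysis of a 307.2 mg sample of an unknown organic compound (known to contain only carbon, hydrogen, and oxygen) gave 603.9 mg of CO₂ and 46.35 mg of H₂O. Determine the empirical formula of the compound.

C8H3O5

mol C = 0.6039 g CO₂ ÷ 44.009 g/mol = 0.013722 mol
mol H = 2 × 0.04635 g H₂O ÷ 18.015 g/mol = 0.0051457 mol
mass O = 0.3072 − (0.16482 + 0.0051869) = 0.13720 g → mol O = 0.13720 ÷ 15.999 = 0.0085753 mol
Divide by the smallest (0.0051457 mol): C 2.667, H 1.000, O 1.666
Multiplying each by 3 gives whole numbers: C 8.00, H 3.00, O 5.00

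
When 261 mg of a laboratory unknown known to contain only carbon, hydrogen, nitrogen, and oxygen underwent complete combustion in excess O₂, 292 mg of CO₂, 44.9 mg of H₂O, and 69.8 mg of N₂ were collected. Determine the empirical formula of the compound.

C4H3N3O4

mol C = 0.292 g CO₂ ÷ 44.009 g/mol = 0.006635 mol
mol H = 2 × 0.0449 g H₂O ÷ 18.015 g/mol = 0.004985 mol
mol N = 2 × 0.0698 g N₂ ÷ 28.014 g/mol = 0.004983 mol
mass O = 0.261 − (0.07969 + 0.005025 + 0.06980) = 0.1065 g → mol O = 0.1065 ÷ 15.999 = 0.006656 mol
Divide by the smallest (0.004983 mol): C 1.331, H 1.000, N 1.000, O 1.336
Multiplying each by 3 gives whole numbers: C 3.99, H 3.00, N 3.00, O 4.01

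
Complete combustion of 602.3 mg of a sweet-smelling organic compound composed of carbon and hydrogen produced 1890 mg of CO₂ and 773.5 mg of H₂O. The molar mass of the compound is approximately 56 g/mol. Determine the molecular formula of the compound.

C4H8

mol C = 1.890 g CO₂ ÷ 44.009 g/mol = 0.042946 mol
mol H = 2 × 0.7735 g H₂O ÷ 18.015 g/mol = 0.085873 mol
Divide by the smallest (0.042946 mol): C 1.000, H 2.000
Empirical formula: CH2
Empirical-formula mass = 14.03 g/mol; 56 ÷ 14.03 ≈ 4, so the molecular formula is C4H8.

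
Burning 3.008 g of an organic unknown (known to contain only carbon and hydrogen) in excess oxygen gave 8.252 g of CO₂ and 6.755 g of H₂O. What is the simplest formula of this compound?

mol C = 8.252 g CO₂ ÷ 44.009 g/mol = 0.18751 mol
mol H = 2 × 6.755 g H₂O ÷ 18.015 g/mol = 0.74993 mol
Divide by the smallest (0.18751 mol): C 1.000, H 3.999

CH4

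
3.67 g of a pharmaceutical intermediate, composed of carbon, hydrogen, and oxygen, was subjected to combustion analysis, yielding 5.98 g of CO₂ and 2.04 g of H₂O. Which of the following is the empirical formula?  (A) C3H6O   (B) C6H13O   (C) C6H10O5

mol C = 5.98 g CO₂ ÷ 44.009 g/mol = 0.1359 mol
mol H = 2 × 2.04 g H₂O ÷ 18.015 g/mol = 0.2265 mol
mass O = 3.67 − (1.632 + 0.2283) = 1.810 g → mol O = 1.810 ÷ 15.999 = 0.1131 mol
Divide by the smallest (0.1131 mol): C 1.201, H 2.002, O 1.000
Multiplying each by 5 gives whole numbers: C 6.01, H 10.01, O 5.00

(C) C6H10O5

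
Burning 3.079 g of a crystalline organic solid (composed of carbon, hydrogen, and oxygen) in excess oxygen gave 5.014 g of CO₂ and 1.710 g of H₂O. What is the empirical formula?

C6H10O5

mol C = 5.014 g CO₂ ÷ 44.009 g/mol = 0.11393 mol
mol H = 2 × 1.710 g H₂O ÷ 18.015 g/mol = 0.18984 mol
mass O = 3.079 − (1.3684 + 0.19136) = 1.5192 g → mol O = 1.5192 ÷ 15.999 = 0.094957 mol
Divide by the smallest (0.094957 mol): C 1.200, H 1.999, O 1.000
Multiplying each by 5 gives whole numbers: C 6.00, H 10.00, O 5.00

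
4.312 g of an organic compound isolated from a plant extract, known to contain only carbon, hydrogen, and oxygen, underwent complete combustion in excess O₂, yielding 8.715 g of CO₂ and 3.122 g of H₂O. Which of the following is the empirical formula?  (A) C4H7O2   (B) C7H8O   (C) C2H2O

mol C = 8.715 g CO₂ ÷ 44.009 g/mol = 0.19803 mol
mol H = 2 × 3.122 g H₂O ÷ 18.015 g/mol = 0.34660 mol
mass O = 4.312 − (2.3785 + 0.34937) = 1.5841 g → mol O = 1.5841 ÷ 15.999 = 0.099013 mol
Divide by the smallest (0.099013 mol): C 2.000, H 3.501, O 1.000
Multiplying each by 2 gives whole numbers: C 4.00, H 7.00, O 2.00

(A) C4H7O2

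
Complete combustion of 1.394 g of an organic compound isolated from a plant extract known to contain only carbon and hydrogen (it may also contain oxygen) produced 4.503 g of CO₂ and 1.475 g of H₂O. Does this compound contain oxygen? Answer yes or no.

no

mol C = 4.503 g CO₂ ÷ 44.009 g/mol = 0.10232 mol
mol H = 2 × 1.475 g H₂O ÷ 18.015 g/mol = 0.16375 mol
C and H together account for 1.3940 g — essentially the entire 1.394 g sample — so the compound contains no oxygen.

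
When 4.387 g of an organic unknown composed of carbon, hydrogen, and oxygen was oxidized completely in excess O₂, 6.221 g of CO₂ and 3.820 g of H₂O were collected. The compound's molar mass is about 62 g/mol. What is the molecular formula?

C2H6O2

mol C = 6.221 g CO₂ ÷ 44.009 g/mol = 0.14136 mol
mol H = 2 × 3.820 g H₂O ÷ 18.015 g/mol = 0.42409 mol
mass O = 4.387 − (1.6978 + 0.42748) = 2.2617 g → mol O = 2.2617 ÷ 15.999 = 0.14136 mol
Divide by the smallest (0.14136 mol): C 1.000, H 3.000, O 1.000
Empirical formula: CH3O
Empirical-formula mass = 31.03 g/mol; 62 ÷ 31.03 ≈ 2, so the molecular formula is C2H6O2.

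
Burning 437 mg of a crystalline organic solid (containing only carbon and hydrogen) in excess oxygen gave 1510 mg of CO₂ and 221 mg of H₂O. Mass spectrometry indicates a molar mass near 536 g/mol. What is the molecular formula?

C42H30

mol C = 1.51 g CO₂ ÷ 44.009 g/mol = 0.03431 mol
mol H = 2 × 0.221 g H₂O ÷ 18.015 g/mol = 0.02454 mol
Divide by the smallest (0.02454 mol): C 1.398, H 1.000
Multiplying each by 5 gives whole numbers: C 6.99, H 5.00
Empirical formula: C7H5
Empirical-formula mass = 89.12 g/mol; 536 ÷ 89.12 ≈ 6, so the molecular formula is C42H30.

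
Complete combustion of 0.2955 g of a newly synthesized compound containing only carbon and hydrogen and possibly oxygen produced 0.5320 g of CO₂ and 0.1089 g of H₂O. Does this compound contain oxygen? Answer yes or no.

mol C = 0.5320 g CO₂ ÷ 44.009 g/mol = 0.012088 mol
mol H = 2 × 0.1089 g H₂O ÷ 18.015 g/mol = 0.012090 mol
C and H account for only 0.15738 g of the 0.2955 g sample; the remaining 0.13812 g must be oxygen.

yes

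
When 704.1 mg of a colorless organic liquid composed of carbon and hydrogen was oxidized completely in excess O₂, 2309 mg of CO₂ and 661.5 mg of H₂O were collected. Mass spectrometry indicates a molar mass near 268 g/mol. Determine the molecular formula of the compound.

mol C = 2.309 g CO₂ ÷ 44.009 g/mol = 0.052467 mol
mol H = 2 × 0.6615 g H₂O ÷ 18.015 g/mol = 0.073439 mol
Divide by the smallest (0.052467 mol): C 1.000, H 1.400
Multiplying each by 5 gives whole numbers: C 5.00, H 7.00
Empirical formula: C5H7
Empirical-formula mass = 67.11 g/mol; 268 ÷ 67.11 ≈ 4, so the molecular formula is C20H28.

C20H28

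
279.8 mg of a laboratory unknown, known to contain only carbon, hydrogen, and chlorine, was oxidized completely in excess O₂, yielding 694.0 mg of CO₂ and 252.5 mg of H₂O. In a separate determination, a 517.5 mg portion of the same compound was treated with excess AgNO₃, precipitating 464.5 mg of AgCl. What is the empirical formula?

mol C = 0.6940 g CO₂ ÷ 44.009 g/mol = 0.015770 mol
mol H = 2 × 0.2525 g H₂O ÷ 18.015 g/mol = 0.028032 mol
From the AgCl data: mol Cl per gram of compound = (0.4645 ÷ 143.318) ÷ 0.5175 = 0.0062629 mol/g, so in the 0.2798 g combustion sample mol Cl = 0.0017524 mol
Divide by the smallest (0.0017524 mol): C 8.999, H 15.997, Cl 1.000

C9H16Cl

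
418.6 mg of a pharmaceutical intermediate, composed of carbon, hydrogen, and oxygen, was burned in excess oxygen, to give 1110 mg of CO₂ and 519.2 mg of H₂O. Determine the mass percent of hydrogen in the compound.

13.88%

mol C = 1.110 g CO₂ ÷ 44.009 g/mol = 0.025222 mol
mol H = 2 × 0.5192 g H₂O ÷ 18.015 g/mol = 0.057641 mol
mass O = 0.4186 − (0.30294 + 0.058102) = 0.057555 g → mol O = 0.057555 ÷ 15.999 = 0.0035974 mol
mass % H = 0.058102 g ÷ 0.4186 g × 100%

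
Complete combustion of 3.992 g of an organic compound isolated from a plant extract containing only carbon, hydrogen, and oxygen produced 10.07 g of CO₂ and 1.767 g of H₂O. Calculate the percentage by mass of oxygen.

mol C = 10.07 g CO₂ ÷ 44.009 g/mol = 0.22882 mol
mol H = 2 × 1.767 g H₂O ÷ 18.015 g/mol = 0.19617 mol
mass O = 3.992 − (2.7483 + 0.19774) = 1.0459 g → mol O = 1.0459 ÷ 15.999 = 0.065375 mol
mass % O = 1.0459 g ÷ 3.992 g × 100%

26.20%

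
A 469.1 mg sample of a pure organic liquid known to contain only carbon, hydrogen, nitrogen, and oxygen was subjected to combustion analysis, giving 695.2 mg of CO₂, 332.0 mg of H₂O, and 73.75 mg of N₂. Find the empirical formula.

mol C = 0.6952 g CO₂ ÷ 44.009 g/mol = 0.015797 mol
mol H = 2 × 0.3320 g H₂O ÷ 18.015 g/mol = 0.036858 mol
mol N = 2 × 0.07375 g N₂ ÷ 28.014 g/mol = 0.0052652 mol
mass O = 0.4691 − (0.18973 + 0.037153 + 0.073750) = 0.16846 g → mol O = 0.16846 ÷ 15.999 = 0.010530 mol
Divide by the smallest (0.0052652 mol): C 3.000, H 7.000, N 1.000, O 2.000

C3H7NO2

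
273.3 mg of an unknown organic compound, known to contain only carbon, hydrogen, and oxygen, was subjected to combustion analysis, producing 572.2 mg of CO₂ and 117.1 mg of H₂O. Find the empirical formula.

C2H2O

mol C = 0.5722 g CO₂ ÷ 44.009 g/mol = 0.013002 mol
mol H = 2 × 0.1171 g H₂O ÷ 18.015 g/mol = 0.013000 mol
mass O = 0.2733 − (0.15617 + 0.013104) = 0.10403 g → mol O = 0.10403 ÷ 15.999 = 0.0065023 mol
Divide by the smallest (0.0065023 mol): C 2.000, H 1.999, O 1.000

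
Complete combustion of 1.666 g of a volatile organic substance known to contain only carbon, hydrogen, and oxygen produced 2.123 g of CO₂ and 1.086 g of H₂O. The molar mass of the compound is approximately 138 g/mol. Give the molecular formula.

C4H10O5

mol C = 2.123 g CO₂ ÷ 44.009 g/mol = 0.048240 mol
mol H = 2 × 1.086 g H₂O ÷ 18.015 g/mol = 0.12057 mol
mass O = 1.666 − (0.57941 + 0.12153) = 0.96506 g → mol O = 0.96506 ÷ 15.999 = 0.060320 mol
Divide by the smallest (0.048240 mol): C 1.000, H 2.499, O 1.250
Multiplying each by 4 gives whole numbers: C 4.00, H 10.00, O 5.00
Empirical formula: C4H10O5
Empirical-formula mass = 138.12 g/mol; 138 ÷ 138.12 ≈ 1, so the molecular formula is C4H10O5.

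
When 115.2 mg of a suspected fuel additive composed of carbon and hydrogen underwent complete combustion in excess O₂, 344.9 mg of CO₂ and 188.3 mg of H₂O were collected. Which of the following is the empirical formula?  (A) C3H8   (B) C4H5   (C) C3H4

(A) C3H8

mol C = 0.3449 g CO₂ ÷ 44.009 g/mol = 0.0078370 mol
mol H = 2 × 0.1883 g H₂O ÷ 18.015 g/mol = 0.020905 mol
Divide by the smallest (0.0078370 mol): C 1.000, H 2.667
Multiplying each by 3 gives whole numbers: C 3.00, H 8.00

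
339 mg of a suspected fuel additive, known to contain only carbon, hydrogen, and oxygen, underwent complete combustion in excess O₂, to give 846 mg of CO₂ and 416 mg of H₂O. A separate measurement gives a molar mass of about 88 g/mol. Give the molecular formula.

mol C = 0.846 g CO₂ ÷ 44.009 g/mol = 0.01922 mol
mol H = 2 × 0.416 g H₂O ÷ 18.015 g/mol = 0.04618 mol
mass O = 0.339 − (0.2309 + 0.04655) = 0.06156 g → mol O = 0.06156 ÷ 15.999 = 0.003847 mol
Divide by the smallest (0.003847 mol): C 4.996, H 12.004, O 1.000
Empirical formula: C5H12O
Empirical-formula mass = 88.15 g/mol; 88 ÷ 88.15 ≈ 1, so the molecular formula is C5H12O.

C5H12O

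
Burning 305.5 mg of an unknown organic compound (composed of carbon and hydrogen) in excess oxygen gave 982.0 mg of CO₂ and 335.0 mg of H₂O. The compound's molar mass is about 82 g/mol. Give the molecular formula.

C6H10

mol C = 0.9820 g CO₂ ÷ 44.009 g/mol = 0.022314 mol
mol H = 2 × 0.3350 g H₂O ÷ 18.015 g/mol = 0.037191 mol
Divide by the smallest (0.022314 mol): C 1.000, H 1.667
Multiplying each by 3 gives whole numbers: C 3.00, H 5.00
Empirical formula: C3H5
Empirical-formula mass = 41.07 g/mol; 82 ÷ 41.07 ≈ 2, so the molecular formula is C6H10.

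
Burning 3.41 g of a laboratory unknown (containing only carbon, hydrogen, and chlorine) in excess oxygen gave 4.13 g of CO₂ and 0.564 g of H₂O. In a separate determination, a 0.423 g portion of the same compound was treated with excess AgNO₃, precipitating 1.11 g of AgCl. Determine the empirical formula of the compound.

mol C = 4.13 g CO₂ ÷ 44.009 g/mol = 0.09384 mol
mol H = 2 × 0.564 g H₂O ÷ 18.015 g/mol = 0.06261 mol
From the AgCl data: mol Cl per gram of compound = (1.11 ÷ 143.318) ÷ 0.423 = 0.01831 mol/g, so in the 3.41 g combustion sample mol Cl = 0.06244 mol
Divide by the smallest (0.06244 mol): C 1.503, H 1.003, Cl 1.000
Multiplying each by 2 gives whole numbers: C 3.01, H 2.01, Cl 2.00

C3H2Cl2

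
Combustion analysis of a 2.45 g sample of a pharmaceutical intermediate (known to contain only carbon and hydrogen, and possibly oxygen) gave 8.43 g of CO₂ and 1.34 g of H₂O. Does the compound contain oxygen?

no

mol C = 8.43 g CO₂ ÷ 44.009 g/mol = 0.1916 mol
mol H = 2 × 1.34 g H₂O ÷ 18.015 g/mol = 0.1488 mol
C and H together account for 2.451 g — essentially the entire 2.45 g sample — so the compound contains no oxygen.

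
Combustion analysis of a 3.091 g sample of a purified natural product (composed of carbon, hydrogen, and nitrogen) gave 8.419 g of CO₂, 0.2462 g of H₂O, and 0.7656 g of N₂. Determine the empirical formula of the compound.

mol C = 8.419 g CO₂ ÷ 44.009 g/mol = 0.19130 mol
mol H = 2 × 0.2462 g H₂O ÷ 18.015 g/mol = 0.027333 mol
mol N = 2 × 0.7656 g N₂ ÷ 28.014 g/mol = 0.054658 mol
Divide by the smallest (0.027333 mol): C 6.999, H 1.000, N 2.000

C7HN2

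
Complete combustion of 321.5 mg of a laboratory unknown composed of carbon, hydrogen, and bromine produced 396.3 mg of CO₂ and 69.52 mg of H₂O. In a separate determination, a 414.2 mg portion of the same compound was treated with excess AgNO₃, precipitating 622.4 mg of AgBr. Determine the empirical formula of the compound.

C7H6Br2

mol C = 0.3963 g CO₂ ÷ 44.009 g/mol = 0.0090050 mol
mol H = 2 × 0.06952 g H₂O ÷ 18.015 g/mol = 0.0077180 mol
From the AgBr data: mol Br per gram of compound = (0.6224 ÷ 187.772) ÷ 0.4142 = 0.0080026 mol/g, so in the 0.3215 g combustion sample mol Br = 0.0025728 mol
Divide by the smallest (0.0025728 mol): C 3.500, H 3.000, Br 1.000
Multiplying each by 2 gives whole numbers: C 7.00, H 6.00, Br 2.00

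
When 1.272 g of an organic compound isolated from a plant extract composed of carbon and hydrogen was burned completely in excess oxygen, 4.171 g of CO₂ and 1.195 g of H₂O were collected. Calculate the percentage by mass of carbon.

89.49%

mol C = 4.171 g CO₂ ÷ 44.009 g/mol = 0.094776 mol
mol H = 2 × 1.195 g H₂O ÷ 18.015 g/mol = 0.13267 mol
mass % C = 1.1384 g ÷ 1.272 g × 100%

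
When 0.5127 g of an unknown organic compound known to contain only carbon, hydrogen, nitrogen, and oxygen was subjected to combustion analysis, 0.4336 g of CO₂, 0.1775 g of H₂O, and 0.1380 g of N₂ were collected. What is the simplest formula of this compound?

mol C = 0.4336 g CO₂ ÷ 44.009 g/mol = 0.0098525 mol
mol H = 2 × 0.1775 g H₂O ÷ 18.015 g/mol = 0.019706 mol
mol N = 2 × 0.1380 g N₂ ÷ 28.014 g/mol = 0.0098522 mol
mass O = 0.5127 − (0.11834 + 0.019863 + 0.13800) = 0.23650 g → mol O = 0.23650 ÷ 15.999 = 0.014782 mol
Divide by the smallest (0.0098522 mol): C 1.000, H 2.000, N 1.000, O 1.500
Multiplying each by 2 gives whole numbers: C 2.00, H 4.00, N 2.00, O 3.00

C2H4N2O3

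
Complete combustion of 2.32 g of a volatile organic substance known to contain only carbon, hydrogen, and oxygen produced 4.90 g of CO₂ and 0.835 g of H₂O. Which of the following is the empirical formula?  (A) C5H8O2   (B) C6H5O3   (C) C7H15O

(B) C6H5O3

mol C = 4.90 g CO₂ ÷ 44.009 g/mol = 0.1113 mol
mol H = 2 × 0.835 g H₂O ÷ 18.015 g/mol = 0.09270 mol
mass O = 2.32 − (1.337 + 0.09344) = 0.8892 g → mol O = 0.8892 ÷ 15.999 = 0.05558 mol
Divide by the smallest (0.05558 mol): C 2.003, H 1.668, O 1.000
Multiplying each by 3 gives whole numbers: C 6.01, H 5.00, O 3.00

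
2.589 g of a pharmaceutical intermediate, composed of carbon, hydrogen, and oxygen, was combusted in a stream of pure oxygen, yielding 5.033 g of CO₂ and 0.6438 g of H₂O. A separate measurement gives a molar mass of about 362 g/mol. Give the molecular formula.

C16H10O10

mol C = 5.033 g CO₂ ÷ 44.009 g/mol = 0.11436 mol
mol H = 2 × 0.6438 g H₂O ÷ 18.015 g/mol = 0.071474 mol
mass O = 2.589 − (1.3736 + 0.072046) = 1.1433 g → mol O = 1.1433 ÷ 15.999 = 0.071463 mol
Divide by the smallest (0.071463 mol): C 1.600, H 1.000, O 1.000
Multiplying each by 5 gives whole numbers: C 8.00, H 5.00, O 5.00
Empirical formula: C8H5O5
Empirical-formula mass = 181.12 g/mol; 362 ÷ 181.12 ≈ 2, so the molecular formula is C16H10O10.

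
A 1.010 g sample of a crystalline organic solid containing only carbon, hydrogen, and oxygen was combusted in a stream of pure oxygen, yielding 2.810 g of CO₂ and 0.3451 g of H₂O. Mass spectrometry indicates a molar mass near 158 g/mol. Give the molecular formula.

C10H6O2

mol C = 2.810 g CO₂ ÷ 44.009 g/mol = 0.063851 mol
mol H = 2 × 0.3451 g H₂O ÷ 18.015 g/mol = 0.038313 mol
mass O = 1.010 − (0.76691 + 0.038619) = 0.20447 g → mol O = 0.20447 ÷ 15.999 = 0.012780 mol
Divide by the smallest (0.012780 mol): C 4.996, H 2.998, O 1.000
Empirical formula: C5H3O
Empirical-formula mass = 79.08 g/mol; 158 ÷ 79.08 ≈ 2, so the molecular formula is C10H6O2.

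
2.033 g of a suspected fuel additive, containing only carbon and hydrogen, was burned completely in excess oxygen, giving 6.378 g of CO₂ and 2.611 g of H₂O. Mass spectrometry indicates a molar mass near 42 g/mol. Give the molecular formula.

mol C = 6.378 g CO₂ ÷ 44.009 g/mol = 0.14492 mol
mol H = 2 × 2.611 g H₂O ÷ 18.015 g/mol = 0.28987 mol
Divide by the smallest (0.14492 mol): C 1.000, H 2.000
Empirical formula: CH2
Empirical-formula mass = 14.03 g/mol; 42 ÷ 14.03 ≈ 3, so the molecular formula is C3H6.

C3H6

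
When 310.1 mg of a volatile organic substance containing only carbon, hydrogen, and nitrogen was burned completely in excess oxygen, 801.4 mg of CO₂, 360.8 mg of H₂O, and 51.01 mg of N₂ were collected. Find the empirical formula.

C5H11N

mol C = 0.8014 g CO₂ ÷ 44.009 g/mol = 0.018210 mol
mol H = 2 × 0.3608 g H₂O ÷ 18.015 g/mol = 0.040056 mol
mol N = 2 × 0.05101 g N₂ ÷ 28.014 g/mol = 0.0036418 mol
Divide by the smallest (0.0036418 mol): C 5.000, H 10.999, N 1.000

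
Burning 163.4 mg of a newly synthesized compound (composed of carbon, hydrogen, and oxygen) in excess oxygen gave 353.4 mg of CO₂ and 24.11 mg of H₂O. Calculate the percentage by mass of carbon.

mol C = 0.3534 g CO₂ ÷ 44.009 g/mol = 0.0080302 mol
mol H = 2 × 0.02411 g H₂O ÷ 18.015 g/mol = 0.0026767 mol
mass O = 0.1634 − (0.096450 + 0.0026981) = 0.064251 g → mol O = 0.064251 ÷ 15.999 = 0.0040160 mol
mass % C = 0.096450 g ÷ 0.1634 g × 100%

59.03%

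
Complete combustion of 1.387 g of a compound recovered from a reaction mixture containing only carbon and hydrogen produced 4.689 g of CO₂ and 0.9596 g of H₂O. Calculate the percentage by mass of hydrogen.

7.74%

mol C = 4.689 g CO₂ ÷ 44.009 g/mol = 0.10655 mol
mol H = 2 × 0.9596 g H₂O ÷ 18.015 g/mol = 0.10653 mol
mass % H = 0.10739 g ÷ 1.387 g × 100%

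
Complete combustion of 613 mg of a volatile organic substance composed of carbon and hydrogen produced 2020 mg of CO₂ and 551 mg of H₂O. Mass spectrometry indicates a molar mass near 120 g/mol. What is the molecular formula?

mol C = 2.02 g CO₂ ÷ 44.009 g/mol = 0.04590 mol
mol H = 2 × 0.551 g H₂O ÷ 18.015 g/mol = 0.06117 mol
Divide by the smallest (0.04590 mol): C 1.000, H 1.333
Multiplying each by 3 gives whole numbers: C 3.00, H 4.00
Empirical formula: C3H4
Empirical-formula mass = 40.06 g/mol; 120 ÷ 40.06 ≈ 3, so the molecular formula is C9H12.

C9H12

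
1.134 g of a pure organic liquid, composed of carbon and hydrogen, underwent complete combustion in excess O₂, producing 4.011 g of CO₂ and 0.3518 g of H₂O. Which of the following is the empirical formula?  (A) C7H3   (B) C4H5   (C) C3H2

mol C = 4.011 g CO₂ ÷ 44.009 g/mol = 0.091140 mol
mol H = 2 × 0.3518 g H₂O ÷ 18.015 g/mol = 0.039056 mol
Divide by the smallest (0.039056 mol): C 2.334, H 1.000
Multiplying each by 3 gives whole numbers: C 7.00, H 3.00

(A) C7H3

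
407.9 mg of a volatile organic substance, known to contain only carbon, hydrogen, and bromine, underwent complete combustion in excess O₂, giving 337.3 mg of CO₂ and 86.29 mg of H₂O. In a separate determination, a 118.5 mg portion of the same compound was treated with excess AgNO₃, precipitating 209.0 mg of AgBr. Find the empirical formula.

mol C = 0.3373 g CO₂ ÷ 44.009 g/mol = 0.0076643 mol
mol H = 2 × 0.08629 g H₂O ÷ 18.015 g/mol = 0.0095798 mol
From the AgBr data: mol Br per gram of compound = (0.2090 ÷ 187.772) ÷ 0.1185 = 0.0093928 mol/g, so in the 0.4079 g combustion sample mol Br = 0.0038313 mol
Divide by the smallest (0.0038313 mol): C 2.000, H 2.500, Br 1.000
Multiplying each by 2 gives whole numbers: C 4.00, H 5.00, Br 2.00

C4H5Br2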